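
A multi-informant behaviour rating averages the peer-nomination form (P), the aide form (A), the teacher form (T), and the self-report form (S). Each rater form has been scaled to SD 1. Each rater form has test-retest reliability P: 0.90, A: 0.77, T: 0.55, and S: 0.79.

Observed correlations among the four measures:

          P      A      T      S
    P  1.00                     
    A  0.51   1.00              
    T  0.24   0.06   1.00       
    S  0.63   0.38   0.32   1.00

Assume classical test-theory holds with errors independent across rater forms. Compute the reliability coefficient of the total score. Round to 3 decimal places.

Var(P+A+T+S) = 4 + 2·[0.51 + 0.24 + 0.63 + 0.06 + 0.38 + 0.32] = 4 + 4.28 = 8.28.
Because errors are independent across components, Cov(Tᵢ,Tⱼ) = Cov(Xᵢ,Xⱼ); the off-diagonal part of the true-score variance is the same as above.
True-score variance = [0.90 + 0.77 + 0.55 + 0.79] + 4.28 = 3.01 + 4.28 = 7.29.
Reliability = 7.29 / 8.28 = 0.880.

0.880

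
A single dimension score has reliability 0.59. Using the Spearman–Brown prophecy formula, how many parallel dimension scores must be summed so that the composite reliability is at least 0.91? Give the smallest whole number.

k ≥ ρ*(1−ρ₁)/(ρ₁(1−ρ*)) = 0.91·0.41 / (0.59·0.09) = 7.026.
Smallest integer k = 8.

8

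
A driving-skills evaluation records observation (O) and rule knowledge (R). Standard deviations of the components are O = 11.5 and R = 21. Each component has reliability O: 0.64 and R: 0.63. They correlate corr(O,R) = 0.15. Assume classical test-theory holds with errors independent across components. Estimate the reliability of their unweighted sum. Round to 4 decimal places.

0.6736

Var(O+R) = 11.5² + 21² + 2·[11.5·21·0.15] = 573.25 + 72.45 = 645.7.
Under uncorrelated errors the observed covariances equal the true-score covariances, so only the own-variance terms attenuate.
True-score variance = [11.5²·0.64 + 21²·0.63] + 72.45 = 362.47 + 72.45 = 434.92.
Reliability = 434.92 / 645.7 = 0.6736.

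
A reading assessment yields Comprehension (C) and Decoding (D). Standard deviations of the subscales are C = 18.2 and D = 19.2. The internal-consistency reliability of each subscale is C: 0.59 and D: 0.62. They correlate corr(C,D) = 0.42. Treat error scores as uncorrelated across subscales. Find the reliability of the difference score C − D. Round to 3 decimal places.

0.321

Var(C−D) = 18.2² + 19.2² − 2·18.2·19.2·0.42 = 699.88 − 293.53 = 406.35.
Because errors are independent across components, Cov(Tᵢ,Tⱼ) = Cov(Xᵢ,Xⱼ); the off-diagonal part of the true-score variance is the same as above.
True-score variance = [18.2²·0.59 + 19.2²·0.62] − 293.53 = 423.988 − 293.53 = 130.459.
Reliability = 130.459 / 406.35 = 0.321.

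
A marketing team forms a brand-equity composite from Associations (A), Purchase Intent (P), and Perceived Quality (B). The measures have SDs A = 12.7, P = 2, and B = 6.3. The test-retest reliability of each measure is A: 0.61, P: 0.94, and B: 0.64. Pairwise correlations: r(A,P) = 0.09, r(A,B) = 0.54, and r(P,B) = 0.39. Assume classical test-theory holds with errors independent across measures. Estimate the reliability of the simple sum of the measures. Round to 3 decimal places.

Var(A+P+B) = 12.7² + 2² + 6.3² + 2·[12.7·2·0.09 + 12.7·6.3·0.54 + 2·6.3·0.39] = 204.98 + 100.811 = 305.791.
Because errors are independent across components, Cov(Tᵢ,Tⱼ) = Cov(Xᵢ,Xⱼ); the off-diagonal part of the true-score variance is the same as above.
True-score variance = [12.7²·0.61 + 2²·0.94 + 6.3²·0.64] + 100.811 = 127.548 + 100.811 = 228.359.
Reliability = 228.359 / 305.791 = 0.747.

0.747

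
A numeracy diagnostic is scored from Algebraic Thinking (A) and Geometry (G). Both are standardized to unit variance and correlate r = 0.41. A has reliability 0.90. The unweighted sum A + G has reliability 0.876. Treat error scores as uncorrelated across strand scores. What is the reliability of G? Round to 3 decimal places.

0.750

Var(A+G) = 2 + 2·0.41 = 2.820.
True-score variance = ρ_A + ρ_G + 2·0.41, so 0.876 = (0.90 + ρ_G + 0.82) / 2.820.
ρ_G = 0.876·2.820 − 0.90 − 0.82 = 0.750.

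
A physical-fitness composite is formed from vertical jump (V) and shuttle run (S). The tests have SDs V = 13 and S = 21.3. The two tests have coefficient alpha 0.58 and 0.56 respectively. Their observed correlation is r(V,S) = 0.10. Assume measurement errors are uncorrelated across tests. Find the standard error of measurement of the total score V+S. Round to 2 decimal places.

16.45

Var(total) = 622.69 + 55.38 = 678.07.
True-score variance = 352.086 + 55.38 = 407.466, so reliability = 0.6009.
Error variance = 678.07 − 407.466 = 270.604; SEM = √270.604 = 16.45.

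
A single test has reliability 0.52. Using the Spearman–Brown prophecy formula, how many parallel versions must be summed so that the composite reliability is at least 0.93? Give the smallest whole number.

k ≥ ρ*(1−ρ₁)/(ρ₁(1−ρ*)) = 0.93·0.48 / (0.52·0.07) = 12.264.
Smallest integer k = 13.

13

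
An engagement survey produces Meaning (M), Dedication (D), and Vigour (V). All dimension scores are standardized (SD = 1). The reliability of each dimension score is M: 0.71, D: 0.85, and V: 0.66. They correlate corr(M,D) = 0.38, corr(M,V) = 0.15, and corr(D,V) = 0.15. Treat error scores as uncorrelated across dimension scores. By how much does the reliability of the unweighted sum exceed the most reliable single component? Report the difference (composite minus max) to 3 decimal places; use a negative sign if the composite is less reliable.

Var(sum) = 3 + 1.36 = 4.36; true-score variance = 2.22 + 1.36 = 3.58; composite reliability = 0.8211.
Max component reliability = 0.8500.
Difference = 0.8211 − 0.8500 = -0.029.

-0.029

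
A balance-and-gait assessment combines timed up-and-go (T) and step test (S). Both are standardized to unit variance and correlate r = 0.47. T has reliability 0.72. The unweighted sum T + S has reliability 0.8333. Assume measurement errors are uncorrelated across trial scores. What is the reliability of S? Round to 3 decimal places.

0.790

Var(T+S) = 2 + 2·0.47 = 2.940.
True-score variance = ρ_T + ρ_S + 2·0.47, so 0.8333 = (0.72 + ρ_S + 0.94) / 2.940.
ρ_S = 0.8333·2.940 − 0.72 − 0.94 = 0.790.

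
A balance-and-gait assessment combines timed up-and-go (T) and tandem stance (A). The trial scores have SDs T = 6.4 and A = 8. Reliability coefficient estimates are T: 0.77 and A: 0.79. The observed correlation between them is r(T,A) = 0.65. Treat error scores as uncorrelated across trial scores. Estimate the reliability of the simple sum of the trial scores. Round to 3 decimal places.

0.867

Var(T+A) = 6.4² + 8² + 2·[6.4·8·0.65] = 104.96 + 66.56 = 171.52.
Under uncorrelated errors the observed covariances equal the true-score covariances, so only the own-variance terms attenuate.
True-score variance = [6.4²·0.77 + 8²·0.79] + 66.56 = 82.0992 + 66.56 = 148.659.
Reliability = 148.659 / 171.52 = 0.867.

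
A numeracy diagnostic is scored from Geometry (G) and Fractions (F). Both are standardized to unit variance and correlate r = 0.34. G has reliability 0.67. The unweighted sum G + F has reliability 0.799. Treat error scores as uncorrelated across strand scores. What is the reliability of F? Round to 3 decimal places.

0.791

Var(G+F) = 2 + 2·0.34 = 2.680.
True-score variance = ρ_G + ρ_F + 2·0.34, so 0.799 = (0.67 + ρ_F + 0.68) / 2.680.
ρ_F = 0.799·2.680 − 0.67 − 0.68 = 0.791.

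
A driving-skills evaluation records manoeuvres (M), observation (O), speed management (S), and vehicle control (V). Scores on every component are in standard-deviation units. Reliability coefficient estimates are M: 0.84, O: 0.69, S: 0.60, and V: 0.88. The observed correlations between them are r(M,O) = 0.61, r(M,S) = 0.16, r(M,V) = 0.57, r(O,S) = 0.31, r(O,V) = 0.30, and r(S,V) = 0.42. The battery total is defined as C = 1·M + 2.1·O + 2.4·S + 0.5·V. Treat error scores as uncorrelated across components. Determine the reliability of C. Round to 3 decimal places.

Var(C) = 1 + 2.1² + 2.4² + 0.5² + 2·[2.1·0.61 + 2.4·0.16 + 0.5·0.57 + 5.04·0.31 + 1.05·0.30 + 1.2·0.42] = 11.42 + 8.6628 = 20.0828.
With uncorrelated errors the cross-covariances are all true-score covariance, so they carry over unchanged; only the diagonal terms shrink to ρᵢσᵢ².
True-score variance = [0.84 + 2.1²·0.69 + 2.4²·0.60 + 0.5²·0.88] + 8.6628 = 7.5589 + 8.6628 = 16.2217.
Reliability = 16.2217 / 20.0828 = 0.808.

0.808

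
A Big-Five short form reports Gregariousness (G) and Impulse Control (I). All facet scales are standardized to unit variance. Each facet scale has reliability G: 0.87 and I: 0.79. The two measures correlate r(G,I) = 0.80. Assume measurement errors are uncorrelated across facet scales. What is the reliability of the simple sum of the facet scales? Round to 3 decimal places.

0.906

Var(G+I) = 2 + 2·[0.80] = 2 + 1.6 = 3.6.
Because errors are independent across components, Cov(Tᵢ,Tⱼ) = Cov(Xᵢ,Xⱼ); the off-diagonal part of the true-score variance is the same as above.
True-score variance = [0.87 + 0.79] + 1.6 = 1.66 + 1.6 = 3.26.
Reliability = 3.26 / 3.6 = 0.906.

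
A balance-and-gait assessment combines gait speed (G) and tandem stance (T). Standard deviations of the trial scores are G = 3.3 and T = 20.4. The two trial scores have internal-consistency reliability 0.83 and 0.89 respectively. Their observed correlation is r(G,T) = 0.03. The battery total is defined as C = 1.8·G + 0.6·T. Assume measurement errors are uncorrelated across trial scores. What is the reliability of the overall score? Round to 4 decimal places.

0.8814

Var(C) = 1.8²·3.3² + 0.6²·20.4² + 2·[1.08·3.3·20.4·0.03] = 185.101 + 4.36234 = 189.464.
Because errors are independent across components, Cov(Tᵢ,Tⱼ) = Cov(Xᵢ,Xⱼ); the off-diagonal part of the true-score variance is the same as above.
True-score variance = [1.8²·3.3²·0.83 + 0.6²·20.4²·0.89] + 4.36234 = 162.623 + 4.36234 = 166.985.
Reliability = 166.985 / 189.464 = 0.8814.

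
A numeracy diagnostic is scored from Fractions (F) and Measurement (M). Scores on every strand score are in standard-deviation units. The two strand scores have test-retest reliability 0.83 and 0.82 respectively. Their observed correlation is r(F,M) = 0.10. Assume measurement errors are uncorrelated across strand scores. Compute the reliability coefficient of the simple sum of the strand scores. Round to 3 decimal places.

0.841

Var(F+M) = 2 + 2·[0.10] = 2 + 0.2 = 2.2.
With uncorrelated errors the cross-covariances are all true-score covariance, so they carry over unchanged; only the diagonal terms shrink to ρᵢσᵢ².
True-score variance = [0.83 + 0.82] + 0.2 = 1.65 + 0.2 = 1.85.
Reliability = 1.85 / 2.2 = 0.841.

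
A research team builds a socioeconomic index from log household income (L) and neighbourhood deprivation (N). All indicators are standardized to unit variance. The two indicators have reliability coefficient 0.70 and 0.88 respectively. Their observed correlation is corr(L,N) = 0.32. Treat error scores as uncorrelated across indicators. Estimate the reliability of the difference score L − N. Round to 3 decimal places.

0.691

Var(L−N) = 1 + 1 − 2·0.32 = 2 − 0.64 = 1.36.
Under uncorrelated errors the observed covariances equal the true-score covariances, so only the own-variance terms attenuate.
True-score variance = [0.70 + 0.88] − 0.64 = 1.58 − 0.64 = 0.94.
Reliability = 0.94 / 1.36 = 0.691.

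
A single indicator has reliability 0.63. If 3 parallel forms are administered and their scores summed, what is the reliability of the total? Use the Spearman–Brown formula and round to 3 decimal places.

0.836

ρ_k = kρ / (1 + (k−1)ρ) = 3·0.63 / (1 + 2·0.63) = 1.890 / 2.260 = 0.836.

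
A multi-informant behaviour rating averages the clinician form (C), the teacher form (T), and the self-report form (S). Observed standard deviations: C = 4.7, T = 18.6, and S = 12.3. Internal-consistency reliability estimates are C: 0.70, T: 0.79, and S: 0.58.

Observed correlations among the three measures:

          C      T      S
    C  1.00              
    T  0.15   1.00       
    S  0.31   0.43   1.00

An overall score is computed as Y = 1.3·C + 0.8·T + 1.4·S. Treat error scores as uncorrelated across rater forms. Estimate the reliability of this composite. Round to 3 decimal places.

0.790

Var(Y) = 1.3²·4.7² + 0.8²·18.6² + 1.4²·12.3² + 2·[1.04·4.7·18.6·0.15 + 1.82·4.7·12.3·0.31 + 1.12·18.6·12.3·0.43] = 555.275 + 312.869 = 868.144.
With uncorrelated errors the cross-covariances are all true-score covariance, so they carry over unchanged; only the diagonal terms shrink to ρᵢσᵢ².
True-score variance = [1.3²·4.7²·0.70 + 0.8²·18.6²·0.79 + 1.4²·12.3²·0.58] + 312.869 = 373.036 + 312.869 = 685.905.
Reliability = 685.905 / 868.144 = 0.790.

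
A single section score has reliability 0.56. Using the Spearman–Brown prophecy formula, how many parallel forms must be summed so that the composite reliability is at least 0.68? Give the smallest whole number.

k ≥ ρ*(1−ρ₁)/(ρ₁(1−ρ*)) = 0.68·0.44 / (0.56·0.32) = 1.670.
Smallest integer k = 2.

2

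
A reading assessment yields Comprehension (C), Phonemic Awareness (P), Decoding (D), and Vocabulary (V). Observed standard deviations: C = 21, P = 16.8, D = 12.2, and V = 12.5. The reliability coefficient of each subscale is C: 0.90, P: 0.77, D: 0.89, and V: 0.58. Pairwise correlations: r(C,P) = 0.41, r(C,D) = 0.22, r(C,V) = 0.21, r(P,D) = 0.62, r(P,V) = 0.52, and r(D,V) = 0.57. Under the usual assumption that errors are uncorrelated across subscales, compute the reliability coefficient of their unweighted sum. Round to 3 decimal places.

0.913

Var(C+P+D+V) = 21² + 16.8² + 12.2² + 12.5² + 2·[21·16.8·0.41 + 21·12.2·0.22 + 21·12.5·0.21 + 16.8·12.2·0.62 + 16.8·12.5·0.52 + 12.2·12.5·0.57] = 1028.33 + 1158.67 = 2187.
With uncorrelated errors the cross-covariances are all true-score covariance, so they carry over unchanged; only the diagonal terms shrink to ρᵢσᵢ².
True-score variance = [21²·0.90 + 16.8²·0.77 + 12.2²·0.89 + 12.5²·0.58] + 1158.67 = 837.317 + 1158.67 = 1995.99.
Reliability = 1995.99 / 2187 = 0.913.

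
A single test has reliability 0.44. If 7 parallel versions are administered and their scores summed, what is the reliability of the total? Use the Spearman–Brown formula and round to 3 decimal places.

ρ_k = kρ / (1 + (k−1)ρ) = 7·0.44 / (1 + 6·0.44) = 3.080 / 3.640 = 0.846.

0.846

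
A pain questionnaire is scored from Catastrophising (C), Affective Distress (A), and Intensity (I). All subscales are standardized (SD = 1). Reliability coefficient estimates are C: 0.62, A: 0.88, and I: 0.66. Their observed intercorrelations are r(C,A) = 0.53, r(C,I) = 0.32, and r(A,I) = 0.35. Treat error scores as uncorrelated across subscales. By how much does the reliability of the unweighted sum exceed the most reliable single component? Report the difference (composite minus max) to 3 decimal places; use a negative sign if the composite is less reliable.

Var(sum) = 3 + 2.4 = 5.4; true-score variance = 2.16 + 2.4 = 4.56; composite reliability = 0.8444.
Max component reliability = 0.8800.
Difference = 0.8444 − 0.8800 = -0.036.

-0.036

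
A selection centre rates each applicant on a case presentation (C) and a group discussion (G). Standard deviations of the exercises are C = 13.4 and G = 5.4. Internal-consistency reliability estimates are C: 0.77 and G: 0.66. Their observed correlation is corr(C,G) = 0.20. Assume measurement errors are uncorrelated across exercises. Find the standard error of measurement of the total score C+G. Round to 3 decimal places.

Var(total) = 208.72 + 28.944 = 237.664.
True-score variance = 157.507 + 28.944 = 186.451, so reliability = 0.7845.
Error variance = 237.664 − 186.451 = 51.2132; SEM = √51.2132 = 7.156.

7.156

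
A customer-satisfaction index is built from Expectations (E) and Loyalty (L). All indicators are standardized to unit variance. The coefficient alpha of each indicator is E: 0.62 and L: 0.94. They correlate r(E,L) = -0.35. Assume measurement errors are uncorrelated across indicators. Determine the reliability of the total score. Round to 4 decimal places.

0.6615

Var(E+L) = 2 + 2·[(-0.35)] = 2 − 0.7 = 1.3.
Under uncorrelated errors the observed covariances equal the true-score covariances, so only the own-variance terms attenuate.
True-score variance = [0.62 + 0.94] − 0.7 = 1.56 − 0.7 = 0.86.
Reliability = 0.86 / 1.3 = 0.6615.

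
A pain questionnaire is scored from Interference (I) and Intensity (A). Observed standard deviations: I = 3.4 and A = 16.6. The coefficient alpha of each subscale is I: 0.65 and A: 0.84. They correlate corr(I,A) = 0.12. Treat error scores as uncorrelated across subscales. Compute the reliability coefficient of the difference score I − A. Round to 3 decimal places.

0.824

Var(I−A) = 3.4² + 16.6² − 2·3.4·16.6·0.12 = 287.12 − 13.5456 = 273.574.
Under uncorrelated errors the observed covariances equal the true-score covariances, so only the own-variance terms attenuate.
True-score variance = [3.4²·0.65 + 16.6²·0.84] − 13.5456 = 238.984 − 13.5456 = 225.439.
Reliability = 225.439 / 273.574 = 0.824.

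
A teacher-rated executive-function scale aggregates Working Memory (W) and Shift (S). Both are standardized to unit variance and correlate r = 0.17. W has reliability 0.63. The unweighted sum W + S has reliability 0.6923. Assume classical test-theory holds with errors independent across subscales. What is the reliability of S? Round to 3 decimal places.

0.650

Var(W+S) = 2 + 2·0.17 = 2.340.
True-score variance = ρ_W + ρ_S + 2·0.17, so 0.6923 = (0.63 + ρ_S + 0.34) / 2.340.
ρ_S = 0.6923·2.340 − 0.63 − 0.34 = 0.650.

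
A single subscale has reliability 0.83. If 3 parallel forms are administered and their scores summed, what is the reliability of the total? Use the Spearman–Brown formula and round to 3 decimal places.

0.936

ρ_k = kρ / (1 + (k−1)ρ) = 3·0.83 / (1 + 2·0.83) = 2.490 / 2.660 = 0.936.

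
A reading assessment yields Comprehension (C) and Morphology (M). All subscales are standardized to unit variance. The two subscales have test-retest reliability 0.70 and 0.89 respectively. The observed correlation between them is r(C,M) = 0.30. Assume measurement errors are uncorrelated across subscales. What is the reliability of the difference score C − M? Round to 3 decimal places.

0.707

Var(C−M) = 1 + 1 − 2·0.30 = 2 − 0.6 = 1.4.
Under uncorrelated errors the observed covariances equal the true-score covariances, so only the own-variance terms attenuate.
True-score variance = [0.70 + 0.89] − 0.6 = 1.59 − 0.6 = 0.99.
Reliability = 0.99 / 1.4 = 0.707.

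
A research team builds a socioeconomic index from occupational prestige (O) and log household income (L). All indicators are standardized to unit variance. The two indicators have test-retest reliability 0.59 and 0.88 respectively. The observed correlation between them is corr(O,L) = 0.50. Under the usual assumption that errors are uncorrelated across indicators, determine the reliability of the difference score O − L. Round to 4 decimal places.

Var(O−L) = 1 + 1 − 2·0.50 = 2 − 1 = 1.
Under uncorrelated errors the observed covariances equal the true-score covariances, so only the own-variance terms attenuate.
True-score variance = [0.59 + 0.88] − 1 = 1.47 − 1 = 0.47.
Reliability = 0.47 / 1 = 0.4700.

0.4700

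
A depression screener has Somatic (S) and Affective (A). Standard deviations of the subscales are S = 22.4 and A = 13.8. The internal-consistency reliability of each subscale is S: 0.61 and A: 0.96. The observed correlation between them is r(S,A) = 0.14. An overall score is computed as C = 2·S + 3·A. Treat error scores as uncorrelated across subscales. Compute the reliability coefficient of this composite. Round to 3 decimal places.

Var(C) = 2²·22.4² + 3²·13.8² + 2·[6·22.4·13.8·0.14] = 3721 + 519.322 = 4240.32.
Because errors are independent across components, Cov(Tᵢ,Tⱼ) = Cov(Xᵢ,Xⱼ); the off-diagonal part of the true-score variance is the same as above.
True-score variance = [2²·22.4²·0.61 + 3²·13.8²·0.96] + 519.322 = 2869.7 + 519.322 = 3389.02.
Reliability = 3389.02 / 4240.32 = 0.799.

0.799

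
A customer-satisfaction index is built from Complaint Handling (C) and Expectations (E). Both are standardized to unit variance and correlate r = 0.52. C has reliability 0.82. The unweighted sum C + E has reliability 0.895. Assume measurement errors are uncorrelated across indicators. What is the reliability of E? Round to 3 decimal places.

Var(C+E) = 2 + 2·0.52 = 3.040.
True-score variance = ρ_C + ρ_E + 2·0.52, so 0.895 = (0.82 + ρ_E + 1.04) / 3.040.
ρ_E = 0.895·3.040 − 0.82 − 1.04 = 0.861.

0.861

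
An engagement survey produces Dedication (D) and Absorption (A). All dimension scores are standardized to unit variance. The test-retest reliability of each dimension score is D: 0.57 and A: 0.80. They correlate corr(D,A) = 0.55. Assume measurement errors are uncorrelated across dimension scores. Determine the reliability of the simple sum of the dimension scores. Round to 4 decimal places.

Var(D+A) = 2 + 2·[0.55] = 2 + 1.1 = 3.1.
With uncorrelated errors the cross-covariances are all true-score covariance, so they carry over unchanged; only the diagonal terms shrink to ρᵢσᵢ².
True-score variance = [0.57 + 0.80] + 1.1 = 1.37 + 1.1 = 2.47.
Reliability = 2.47 / 3.1 = 0.7968.

0.7968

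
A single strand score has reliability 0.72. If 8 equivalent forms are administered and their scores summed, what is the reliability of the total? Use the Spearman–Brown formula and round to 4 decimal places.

0.9536

ρ_k = kρ / (1 + (k−1)ρ) = 8·0.72 / (1 + 7·0.72) = 5.760 / 6.040 = 0.9536.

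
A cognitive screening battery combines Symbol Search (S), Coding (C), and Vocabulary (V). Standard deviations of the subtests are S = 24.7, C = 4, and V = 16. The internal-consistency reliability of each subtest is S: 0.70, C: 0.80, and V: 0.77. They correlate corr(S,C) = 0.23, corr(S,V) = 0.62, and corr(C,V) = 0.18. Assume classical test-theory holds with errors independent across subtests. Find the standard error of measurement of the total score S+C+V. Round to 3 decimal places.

15.656

Var(total) = 882.09 + 558.536 = 1440.63.
True-score variance = 636.983 + 558.536 = 1195.52, so reliability = 0.8299.
Error variance = 1440.63 − 1195.52 = 245.107; SEM = √245.107 = 15.656.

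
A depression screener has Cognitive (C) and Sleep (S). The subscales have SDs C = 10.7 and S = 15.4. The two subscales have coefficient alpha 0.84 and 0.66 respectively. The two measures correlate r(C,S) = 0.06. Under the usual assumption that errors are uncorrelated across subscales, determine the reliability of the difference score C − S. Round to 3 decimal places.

0.702

Var(C−S) = 10.7² + 15.4² − 2·10.7·15.4·0.06 = 351.65 − 19.7736 = 331.876.
Under uncorrelated errors the observed covariances equal the true-score covariances, so only the own-variance terms attenuate.
True-score variance = [10.7²·0.84 + 15.4²·0.66] − 19.7736 = 252.697 − 19.7736 = 232.924.
Reliability = 232.924 / 331.876 = 0.702.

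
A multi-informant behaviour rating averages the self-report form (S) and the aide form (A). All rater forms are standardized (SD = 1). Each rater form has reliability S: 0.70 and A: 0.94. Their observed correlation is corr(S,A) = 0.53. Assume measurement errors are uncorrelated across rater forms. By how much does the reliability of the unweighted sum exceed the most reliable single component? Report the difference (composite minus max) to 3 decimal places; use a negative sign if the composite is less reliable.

Var(sum) = 2 + 1.06 = 3.06; true-score variance = 1.64 + 1.06 = 2.7; composite reliability = 0.8824.
Max component reliability = 0.9400.
Difference = 0.8824 − 0.9400 = -0.058.

-0.058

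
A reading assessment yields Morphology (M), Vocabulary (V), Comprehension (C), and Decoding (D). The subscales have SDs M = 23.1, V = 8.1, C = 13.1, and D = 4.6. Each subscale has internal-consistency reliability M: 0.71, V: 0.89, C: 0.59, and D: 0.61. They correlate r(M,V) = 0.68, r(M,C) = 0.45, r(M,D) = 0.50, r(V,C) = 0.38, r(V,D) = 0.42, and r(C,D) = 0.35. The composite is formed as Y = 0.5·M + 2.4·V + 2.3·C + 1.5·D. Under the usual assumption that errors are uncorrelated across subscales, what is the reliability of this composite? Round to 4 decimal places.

Var(Y) = 0.5²·23.1² + 2.4²·8.1² + 2.3²·13.1² + 1.5²·4.6² + 2·[1.2·23.1·8.1·0.68 + 1.15·23.1·13.1·0.45 + 0.75·23.1·4.6·0.50 + 5.52·8.1·13.1·0.38 + 3.6·8.1·4.6·0.42 + 3.45·13.1·4.6·0.35] = 1466.74 + 1401.61 = 2868.36.
Because errors are independent across components, Cov(Tᵢ,Tⱼ) = Cov(Xᵢ,Xⱼ); the off-diagonal part of the true-score variance is the same as above.
True-score variance = [0.5²·23.1²·0.71 + 2.4²·8.1²·0.89 + 2.3²·13.1²·0.59 + 1.5²·4.6²·0.61] + 1401.61 = 995.713 + 1401.61 = 2397.33.
Reliability = 2397.33 / 2868.36 = 0.8358.

0.8358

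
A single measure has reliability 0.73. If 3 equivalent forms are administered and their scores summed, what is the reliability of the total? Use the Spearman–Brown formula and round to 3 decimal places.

0.890

ρ_k = kρ / (1 + (k−1)ρ) = 3·0.73 / (1 + 2·0.73) = 2.190 / 2.460 = 0.890.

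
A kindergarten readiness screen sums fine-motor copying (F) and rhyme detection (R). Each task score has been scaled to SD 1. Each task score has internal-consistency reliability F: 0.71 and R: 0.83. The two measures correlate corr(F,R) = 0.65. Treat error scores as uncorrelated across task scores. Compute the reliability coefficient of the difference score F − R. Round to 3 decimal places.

0.343

Var(F−R) = 1 + 1 − 2·0.65 = 2 − 1.3 = 0.7.
Under uncorrelated errors the observed covariances equal the true-score covariances, so only the own-variance terms attenuate.
True-score variance = [0.71 + 0.83] − 1.3 = 1.54 − 1.3 = 0.24.
Reliability = 0.24 / 0.7 = 0.343.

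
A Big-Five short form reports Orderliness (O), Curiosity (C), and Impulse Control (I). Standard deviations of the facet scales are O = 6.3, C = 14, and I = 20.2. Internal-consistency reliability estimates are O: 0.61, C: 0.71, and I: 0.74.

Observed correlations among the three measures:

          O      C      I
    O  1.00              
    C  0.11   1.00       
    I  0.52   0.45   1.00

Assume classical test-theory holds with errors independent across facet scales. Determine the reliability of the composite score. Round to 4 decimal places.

Var(O+C+I) = 6.3² + 14² + 20.2² + 2·[6.3·14·0.11 + 6.3·20.2·0.52 + 14·20.2·0.45] = 643.73 + 406.274 = 1050.
With uncorrelated errors the cross-covariances are all true-score covariance, so they carry over unchanged; only the diagonal terms shrink to ρᵢσᵢ².
True-score variance = [6.3²·0.61 + 14²·0.71 + 20.2²·0.74] + 406.274 = 465.32 + 406.274 = 871.595.
Reliability = 871.595 / 1050 = 0.8301.

0.8301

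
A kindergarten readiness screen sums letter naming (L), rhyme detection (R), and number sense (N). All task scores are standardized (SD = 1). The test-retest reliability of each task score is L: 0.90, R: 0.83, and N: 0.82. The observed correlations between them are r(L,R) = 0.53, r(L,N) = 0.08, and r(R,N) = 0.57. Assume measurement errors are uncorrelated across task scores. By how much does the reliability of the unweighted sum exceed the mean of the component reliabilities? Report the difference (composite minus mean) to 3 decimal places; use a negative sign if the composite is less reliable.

Var(sum) = 3 + 2.36 = 5.36; true-score variance = 2.55 + 2.36 = 4.91; composite reliability = 0.9160.
Mean component reliability = 0.8500.
Difference = 0.9160 − 0.8500 = 0.066.

0.066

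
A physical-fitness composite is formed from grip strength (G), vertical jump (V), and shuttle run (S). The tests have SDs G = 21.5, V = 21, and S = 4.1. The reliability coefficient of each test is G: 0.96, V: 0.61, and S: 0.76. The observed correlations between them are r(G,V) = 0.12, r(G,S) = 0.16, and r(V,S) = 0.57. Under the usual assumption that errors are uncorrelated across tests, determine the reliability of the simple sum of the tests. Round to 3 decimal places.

Var(G+V+S) = 21.5² + 21² + 4.1² + 2·[21.5·21·0.12 + 21.5·4.1·0.16 + 21·4.1·0.57] = 920.06 + 234.722 = 1154.78.
With uncorrelated errors the cross-covariances are all true-score covariance, so they carry over unchanged; only the diagonal terms shrink to ρᵢσᵢ².
True-score variance = [21.5²·0.96 + 21²·0.61 + 4.1²·0.76] + 234.722 = 725.546 + 234.722 = 960.268.
Reliability = 960.268 / 1154.78 = 0.832.

0.832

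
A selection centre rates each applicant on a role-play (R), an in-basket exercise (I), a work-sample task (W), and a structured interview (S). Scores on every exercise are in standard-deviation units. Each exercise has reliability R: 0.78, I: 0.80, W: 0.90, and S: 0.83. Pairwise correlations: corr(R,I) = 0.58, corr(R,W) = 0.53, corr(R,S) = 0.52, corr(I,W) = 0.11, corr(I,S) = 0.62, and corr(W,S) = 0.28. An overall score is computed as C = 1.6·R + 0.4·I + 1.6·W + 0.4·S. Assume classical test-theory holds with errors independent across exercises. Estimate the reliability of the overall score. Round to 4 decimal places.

Var(C) = 1.6² + 0.4² + 1.6² + 0.4² + 2·[0.64·0.58 + 2.56·0.53 + 0.64·0.52 + 0.64·0.11 + 0.16·0.62 + 0.64·0.28] = 5.44 + 4.8192 = 10.2592.
Under uncorrelated errors the observed covariances equal the true-score covariances, so only the own-variance terms attenuate.
True-score variance = [1.6²·0.78 + 0.4²·0.80 + 1.6²·0.90 + 0.4²·0.83] + 4.8192 = 4.5616 + 4.8192 = 9.3808.
Reliability = 9.3808 / 10.2592 = 0.9144.

0.9144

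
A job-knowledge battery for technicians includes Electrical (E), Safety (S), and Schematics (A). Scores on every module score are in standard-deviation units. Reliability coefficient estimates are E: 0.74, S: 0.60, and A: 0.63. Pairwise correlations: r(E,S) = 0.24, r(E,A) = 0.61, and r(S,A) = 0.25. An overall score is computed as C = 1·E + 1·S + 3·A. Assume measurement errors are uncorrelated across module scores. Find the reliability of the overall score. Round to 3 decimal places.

Var(C) = 1 + 1 + 3² + 2·[0.24 + 3·0.61 + 3·0.25] = 11 + 5.64 = 16.64.
With uncorrelated errors the cross-covariances are all true-score covariance, so they carry over unchanged; only the diagonal terms shrink to ρᵢσᵢ².
True-score variance = [0.74 + 0.60 + 3²·0.63] + 5.64 = 7.01 + 5.64 = 12.65.
Reliability = 12.65 / 16.64 = 0.760.

0.760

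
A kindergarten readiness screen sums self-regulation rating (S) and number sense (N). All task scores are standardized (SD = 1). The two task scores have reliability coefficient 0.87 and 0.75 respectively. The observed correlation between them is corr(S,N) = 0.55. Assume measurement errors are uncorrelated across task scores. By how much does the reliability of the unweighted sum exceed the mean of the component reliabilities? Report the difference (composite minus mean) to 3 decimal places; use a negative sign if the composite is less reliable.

0.067

Var(sum) = 2 + 1.1 = 3.1; true-score variance = 1.62 + 1.1 = 2.72; composite reliability = 0.8774.
Mean component reliability = 0.8100.
Difference = 0.8774 − 0.8100 = 0.067.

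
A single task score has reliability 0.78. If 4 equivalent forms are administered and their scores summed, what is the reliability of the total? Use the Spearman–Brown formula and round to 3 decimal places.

ρ_k = kρ / (1 + (k−1)ρ) = 4·0.78 / (1 + 3·0.78) = 3.120 / 3.340 = 0.934.

0.934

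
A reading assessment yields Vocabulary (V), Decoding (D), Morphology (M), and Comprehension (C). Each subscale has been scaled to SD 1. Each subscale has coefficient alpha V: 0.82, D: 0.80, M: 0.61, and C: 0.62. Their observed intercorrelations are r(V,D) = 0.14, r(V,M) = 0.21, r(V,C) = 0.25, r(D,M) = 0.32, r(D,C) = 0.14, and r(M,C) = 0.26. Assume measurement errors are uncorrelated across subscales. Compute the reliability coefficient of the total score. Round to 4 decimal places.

Var(V+D+M+C) = 4 + 2·[0.14 + 0.21 + 0.25 + 0.32 + 0.14 + 0.26] = 4 + 2.64 = 6.64.
Because errors are independent across components, Cov(Tᵢ,Tⱼ) = Cov(Xᵢ,Xⱼ); the off-diagonal part of the true-score variance is the same as above.
True-score variance = [0.82 + 0.80 + 0.61 + 0.62] + 2.64 = 2.85 + 2.64 = 5.49.
Reliability = 5.49 / 6.64 = 0.8268.

0.8268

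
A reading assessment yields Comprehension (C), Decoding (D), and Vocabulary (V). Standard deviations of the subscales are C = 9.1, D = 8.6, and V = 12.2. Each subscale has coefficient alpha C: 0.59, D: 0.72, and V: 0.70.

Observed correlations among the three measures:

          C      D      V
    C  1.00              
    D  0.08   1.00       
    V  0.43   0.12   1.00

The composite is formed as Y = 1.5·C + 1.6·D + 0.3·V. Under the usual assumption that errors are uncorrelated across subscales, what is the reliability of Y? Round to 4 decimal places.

0.7186

Var(Y) = 1.5²·9.1² + 1.6²·8.6² + 0.3²·12.2² + 2·[2.4·9.1·8.6·0.08 + 0.45·9.1·12.2·0.43 + 0.48·8.6·12.2·0.12] = 389.056 + 85.1034 = 474.159.
Because errors are independent across components, Cov(Tᵢ,Tⱼ) = Cov(Xᵢ,Xⱼ); the off-diagonal part of the true-score variance is the same as above.
True-score variance = [1.5²·9.1²·0.59 + 1.6²·8.6²·0.72 + 0.3²·12.2²·0.70] + 85.1034 = 255.63 + 85.1034 = 340.734.
Reliability = 340.734 / 474.159 = 0.7186.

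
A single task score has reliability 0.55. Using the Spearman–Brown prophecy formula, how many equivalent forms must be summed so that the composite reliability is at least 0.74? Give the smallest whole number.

k ≥ ρ*(1−ρ₁)/(ρ₁(1−ρ*)) = 0.74·0.45 / (0.55·0.26) = 2.329.
Smallest integer k = 3.

3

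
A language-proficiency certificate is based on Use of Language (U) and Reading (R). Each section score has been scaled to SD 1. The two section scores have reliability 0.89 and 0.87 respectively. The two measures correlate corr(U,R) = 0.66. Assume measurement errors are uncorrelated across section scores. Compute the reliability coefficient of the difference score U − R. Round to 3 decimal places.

Var(U−R) = 1 + 1 − 2·0.66 = 2 − 1.32 = 0.68.
With uncorrelated errors the cross-covariances are all true-score covariance, so they carry over unchanged; only the diagonal terms shrink to ρᵢσᵢ².
True-score variance = [0.89 + 0.87] − 1.32 = 1.76 − 1.32 = 0.44.
Reliability = 0.44 / 0.68 = 0.647.

0.647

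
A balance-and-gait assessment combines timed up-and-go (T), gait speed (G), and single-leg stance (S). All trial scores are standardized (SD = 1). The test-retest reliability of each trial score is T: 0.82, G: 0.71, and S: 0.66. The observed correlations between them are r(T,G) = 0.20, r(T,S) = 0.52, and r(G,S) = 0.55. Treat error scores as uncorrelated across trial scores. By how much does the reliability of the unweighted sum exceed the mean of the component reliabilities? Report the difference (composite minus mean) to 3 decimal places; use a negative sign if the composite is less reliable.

0.124

Var(sum) = 3 + 2.54 = 5.54; true-score variance = 2.19 + 2.54 = 4.73; composite reliability = 0.8538.
Mean component reliability = 0.7300.
Difference = 0.8538 − 0.7300 = 0.124.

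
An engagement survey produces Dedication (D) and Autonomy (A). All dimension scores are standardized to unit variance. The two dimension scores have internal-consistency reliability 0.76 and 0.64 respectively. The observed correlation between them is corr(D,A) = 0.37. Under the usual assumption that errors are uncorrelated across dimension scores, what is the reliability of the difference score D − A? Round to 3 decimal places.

0.524

Var(D−A) = 1 + 1 − 2·0.37 = 2 − 0.74 = 1.26.
With uncorrelated errors the cross-covariances are all true-score covariance, so they carry over unchanged; only the diagonal terms shrink to ρᵢσᵢ².
True-score variance = [0.76 + 0.64] − 0.74 = 1.4 − 0.74 = 0.66.
Reliability = 0.66 / 1.26 = 0.524.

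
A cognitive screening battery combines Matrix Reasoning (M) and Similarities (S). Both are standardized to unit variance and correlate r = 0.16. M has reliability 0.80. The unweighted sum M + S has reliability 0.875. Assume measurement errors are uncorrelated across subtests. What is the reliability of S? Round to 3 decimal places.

0.910

Var(M+S) = 2 + 2·0.16 = 2.320.
True-score variance = ρ_M + ρ_S + 2·0.16, so 0.875 = (0.80 + ρ_S + 0.32) / 2.320.
ρ_S = 0.875·2.320 − 0.80 − 0.32 = 0.910.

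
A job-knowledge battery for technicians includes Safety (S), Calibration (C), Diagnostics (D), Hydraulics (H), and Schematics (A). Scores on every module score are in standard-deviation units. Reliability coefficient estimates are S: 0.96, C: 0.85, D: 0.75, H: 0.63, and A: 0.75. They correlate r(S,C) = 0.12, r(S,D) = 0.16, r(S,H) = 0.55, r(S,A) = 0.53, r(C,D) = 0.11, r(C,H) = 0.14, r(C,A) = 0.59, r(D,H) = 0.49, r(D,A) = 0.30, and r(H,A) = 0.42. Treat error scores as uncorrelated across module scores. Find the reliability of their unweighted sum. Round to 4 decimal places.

0.9103

Var(S+C+D+H+A) = 5 + 2·[0.12 + 0.16 + 0.55 + 0.53 + 0.11 + 0.14 + 0.59 + 0.49 + 0.30 + 0.42] = 5 + 6.82 = 11.82.
Under uncorrelated errors the observed covariances equal the true-score covariances, so only the own-variance terms attenuate.
True-score variance = [0.96 + 0.85 + 0.75 + 0.63 + 0.75] + 6.82 = 3.94 + 6.82 = 10.76.
Reliability = 10.76 / 11.82 = 0.9103.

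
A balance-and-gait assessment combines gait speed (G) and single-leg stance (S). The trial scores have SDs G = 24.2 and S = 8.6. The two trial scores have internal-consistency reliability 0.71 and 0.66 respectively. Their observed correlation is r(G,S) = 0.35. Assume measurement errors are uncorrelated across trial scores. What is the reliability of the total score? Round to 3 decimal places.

0.758

Var(G+S) = 24.2² + 8.6² + 2·[24.2·8.6·0.35] = 659.6 + 145.684 = 805.284.
With uncorrelated errors the cross-covariances are all true-score covariance, so they carry over unchanged; only the diagonal terms shrink to ρᵢσᵢ².
True-score variance = [24.2²·0.71 + 8.6²·0.66] + 145.684 = 464.618 + 145.684 = 610.302.
Reliability = 610.302 / 805.284 = 0.758.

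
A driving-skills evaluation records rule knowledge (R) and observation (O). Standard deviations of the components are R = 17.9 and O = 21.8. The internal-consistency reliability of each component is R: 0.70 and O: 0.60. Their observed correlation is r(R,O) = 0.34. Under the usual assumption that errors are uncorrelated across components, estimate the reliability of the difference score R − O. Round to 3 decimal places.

Var(R−O) = 17.9² + 21.8² − 2·17.9·21.8·0.34 = 795.65 − 265.35 = 530.3.
With uncorrelated errors the cross-covariances are all true-score covariance, so they carry over unchanged; only the diagonal terms shrink to ρᵢσᵢ².
True-score variance = [17.9²·0.70 + 21.8²·0.60] − 265.35 = 509.431 − 265.35 = 244.081.
Reliability = 244.081 / 530.3 = 0.460.

0.460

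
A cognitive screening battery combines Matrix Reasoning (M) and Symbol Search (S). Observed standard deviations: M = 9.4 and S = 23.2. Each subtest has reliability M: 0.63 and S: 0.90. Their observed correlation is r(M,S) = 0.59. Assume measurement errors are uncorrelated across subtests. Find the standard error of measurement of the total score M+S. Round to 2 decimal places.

Var(total) = 626.6 + 257.334 = 883.934.
True-score variance = 540.083 + 257.334 = 797.417, so reliability = 0.9021.
Error variance = 883.934 − 797.417 = 86.5172; SEM = √86.5172 = 9.30.

9.30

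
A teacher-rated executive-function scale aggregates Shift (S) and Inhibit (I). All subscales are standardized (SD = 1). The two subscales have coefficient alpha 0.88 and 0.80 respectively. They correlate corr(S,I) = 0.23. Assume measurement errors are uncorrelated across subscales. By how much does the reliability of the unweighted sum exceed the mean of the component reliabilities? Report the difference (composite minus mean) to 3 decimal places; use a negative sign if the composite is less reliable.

0.030

Var(sum) = 2 + 0.46 = 2.46; true-score variance = 1.68 + 0.46 = 2.14; composite reliability = 0.8699.
Mean component reliability = 0.8400.
Difference = 0.8699 − 0.8400 = 0.030.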